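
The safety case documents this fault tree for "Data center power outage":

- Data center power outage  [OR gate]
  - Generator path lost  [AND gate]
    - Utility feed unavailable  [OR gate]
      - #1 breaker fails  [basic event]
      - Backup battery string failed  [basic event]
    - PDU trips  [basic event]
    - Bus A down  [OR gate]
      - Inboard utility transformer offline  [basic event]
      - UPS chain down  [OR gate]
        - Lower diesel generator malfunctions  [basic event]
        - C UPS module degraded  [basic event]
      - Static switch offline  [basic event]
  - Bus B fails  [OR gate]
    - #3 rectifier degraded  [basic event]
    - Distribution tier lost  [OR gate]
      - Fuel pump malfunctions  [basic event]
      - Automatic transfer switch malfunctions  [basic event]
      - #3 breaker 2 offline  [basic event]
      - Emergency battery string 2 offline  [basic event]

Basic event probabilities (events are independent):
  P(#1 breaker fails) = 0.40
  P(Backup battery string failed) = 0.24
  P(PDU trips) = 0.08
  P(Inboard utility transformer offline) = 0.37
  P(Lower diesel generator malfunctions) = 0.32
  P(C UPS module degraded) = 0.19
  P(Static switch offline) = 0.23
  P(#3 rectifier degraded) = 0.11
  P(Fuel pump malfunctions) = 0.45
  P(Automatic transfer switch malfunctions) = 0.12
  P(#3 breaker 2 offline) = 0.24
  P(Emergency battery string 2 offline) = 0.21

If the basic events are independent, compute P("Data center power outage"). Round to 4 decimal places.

P(Utility feed unavailable) [OR] = 1 − (1−0.40) × (1−0.24) = 0.544000
P(UPS chain down) [OR] = 1 − (1−0.32) × (1−0.19) = 0.449200
P(Bus A down) [OR] = 1 − (1−0.37) × (1−0.449200) × (1−0.23) = 0.732807
P(Generator path lost) [AND] = 0.544000 × 0.08 × 0.732807 = 0.031892
P(Distribution tier lost) [OR] = 1 − (1−0.45) × (1−0.12) × (1−0.24) × (1−0.21) = 0.709406
P(Bus B fails) [OR] = 1 − (1−0.11) × (1−0.709406) = 0.741371
P(Data center power outage) [OR] = 1 − (1−0.031892) × (1−0.741371) = 0.749619
Rounded to 4 decimal places: P(Data center power outage) ≈ 0.7496.

0.7496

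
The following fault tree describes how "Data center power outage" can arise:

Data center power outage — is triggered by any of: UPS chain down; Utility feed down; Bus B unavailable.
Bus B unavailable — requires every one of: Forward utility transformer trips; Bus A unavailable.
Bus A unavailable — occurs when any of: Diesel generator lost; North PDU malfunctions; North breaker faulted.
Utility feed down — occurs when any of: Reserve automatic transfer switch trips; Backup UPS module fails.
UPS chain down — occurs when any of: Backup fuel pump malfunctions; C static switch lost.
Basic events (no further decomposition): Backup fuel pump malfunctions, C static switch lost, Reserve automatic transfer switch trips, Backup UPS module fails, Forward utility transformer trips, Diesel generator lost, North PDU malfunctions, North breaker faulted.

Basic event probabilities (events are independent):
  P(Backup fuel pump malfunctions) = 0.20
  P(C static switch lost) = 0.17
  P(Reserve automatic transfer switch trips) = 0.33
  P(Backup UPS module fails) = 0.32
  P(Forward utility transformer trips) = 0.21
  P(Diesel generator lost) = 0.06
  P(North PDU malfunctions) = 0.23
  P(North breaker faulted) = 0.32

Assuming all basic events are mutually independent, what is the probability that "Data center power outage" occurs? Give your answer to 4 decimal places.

P(UPS chain down) [OR] = 1 − (1−0.20) × (1−0.17) = 0.336000
P(Utility feed down) [OR] = 1 − (1−0.33) × (1−0.32) = 0.544400
P(Bus A unavailable) [OR] = 1 − (1−0.06) × (1−0.23) × (1−0.32) = 0.507816
P(Bus B unavailable) [AND] = 0.21 × 0.507816 = 0.106641
P(Data center power outage) [OR] = 1 − (1−0.336000) × (1−0.544400) × (1−0.106641) = 0.729742
Rounded to 4 decimal places: P(Data center power outage) ≈ 0.7297.

0.7297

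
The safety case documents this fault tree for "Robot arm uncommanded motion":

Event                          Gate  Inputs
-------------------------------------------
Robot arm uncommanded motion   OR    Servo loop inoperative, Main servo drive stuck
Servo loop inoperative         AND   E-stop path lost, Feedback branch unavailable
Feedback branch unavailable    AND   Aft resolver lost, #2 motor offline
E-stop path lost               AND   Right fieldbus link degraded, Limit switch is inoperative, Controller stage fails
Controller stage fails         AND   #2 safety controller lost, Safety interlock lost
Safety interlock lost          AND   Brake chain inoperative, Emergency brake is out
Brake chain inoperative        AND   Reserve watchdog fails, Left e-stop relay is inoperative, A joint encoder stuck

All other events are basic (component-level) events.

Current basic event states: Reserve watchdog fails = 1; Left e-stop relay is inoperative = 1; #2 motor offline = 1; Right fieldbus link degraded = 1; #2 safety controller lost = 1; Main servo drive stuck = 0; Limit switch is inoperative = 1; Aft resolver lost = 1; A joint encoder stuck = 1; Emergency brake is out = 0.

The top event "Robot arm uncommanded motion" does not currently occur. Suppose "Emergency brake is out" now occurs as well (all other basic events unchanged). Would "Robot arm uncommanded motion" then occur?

Yes

Counterfactual: set "Emergency brake is out" to occurred.
Brake chain inoperative [AND]: Reserve watchdog fails=occurs, Left e-stop relay is inoperative=occurs, A joint encoder stuck=occurs → all inputs occur → occurs.
Safety interlock lost [AND]: Brake chain inoperative=occurs, Emergency brake is out=occurs → all inputs occur → occurs.
Controller stage fails [AND]: #2 safety controller lost=occurs, Safety interlock lost=occurs → all inputs occur → occurs.
E-stop path lost [AND]: Right fieldbus link degraded=occurs, Limit switch is inoperative=occurs, Controller stage fails=occurs → all inputs occur → occurs.
Feedback branch unavailable [AND]: Aft resolver lost=occurs, #2 motor offline=occurs → all inputs occur → occurs.
Servo loop inoperative [AND]: E-stop path lost=occurs, Feedback branch unavailable=occurs → all inputs occur → occurs.
Robot arm uncommanded motion [OR]: Servo loop inoperative=occurs, Main servo drive stuck=not → at least one input occurs → occurs.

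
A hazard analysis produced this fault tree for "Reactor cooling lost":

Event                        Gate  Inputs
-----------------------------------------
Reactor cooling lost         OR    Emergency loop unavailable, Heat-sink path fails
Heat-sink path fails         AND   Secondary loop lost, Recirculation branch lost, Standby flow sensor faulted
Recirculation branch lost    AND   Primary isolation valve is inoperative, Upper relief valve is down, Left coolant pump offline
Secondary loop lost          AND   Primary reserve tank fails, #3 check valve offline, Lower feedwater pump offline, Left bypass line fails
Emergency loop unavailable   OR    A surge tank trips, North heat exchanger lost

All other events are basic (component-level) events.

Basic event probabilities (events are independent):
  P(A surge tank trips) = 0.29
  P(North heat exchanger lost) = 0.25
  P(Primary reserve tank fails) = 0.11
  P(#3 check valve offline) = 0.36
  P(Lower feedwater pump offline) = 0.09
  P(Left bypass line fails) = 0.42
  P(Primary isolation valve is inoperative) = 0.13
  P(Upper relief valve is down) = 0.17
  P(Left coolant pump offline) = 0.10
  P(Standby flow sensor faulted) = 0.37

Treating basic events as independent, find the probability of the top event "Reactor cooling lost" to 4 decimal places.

P(Emergency loop unavailable) [OR] = 1 − (1−0.29) × (1−0.25) = 0.467500
P(Secondary loop lost) [AND] = 0.11 × 0.36 × 0.09 × 0.42 = 0.001497
P(Recirculation branch lost) [AND] = 0.13 × 0.17 × 0.10 = 0.002210
P(Heat-sink path fails) [AND] = 0.001497 × 0.002210 × 0.37 = 0.000001
P(Reactor cooling lost) [OR] = 1 − (1−0.467500) × (1−0.000001) = 0.467501
Rounded to 4 decimal places: P(Reactor cooling lost) ≈ 0.4675.

0.4675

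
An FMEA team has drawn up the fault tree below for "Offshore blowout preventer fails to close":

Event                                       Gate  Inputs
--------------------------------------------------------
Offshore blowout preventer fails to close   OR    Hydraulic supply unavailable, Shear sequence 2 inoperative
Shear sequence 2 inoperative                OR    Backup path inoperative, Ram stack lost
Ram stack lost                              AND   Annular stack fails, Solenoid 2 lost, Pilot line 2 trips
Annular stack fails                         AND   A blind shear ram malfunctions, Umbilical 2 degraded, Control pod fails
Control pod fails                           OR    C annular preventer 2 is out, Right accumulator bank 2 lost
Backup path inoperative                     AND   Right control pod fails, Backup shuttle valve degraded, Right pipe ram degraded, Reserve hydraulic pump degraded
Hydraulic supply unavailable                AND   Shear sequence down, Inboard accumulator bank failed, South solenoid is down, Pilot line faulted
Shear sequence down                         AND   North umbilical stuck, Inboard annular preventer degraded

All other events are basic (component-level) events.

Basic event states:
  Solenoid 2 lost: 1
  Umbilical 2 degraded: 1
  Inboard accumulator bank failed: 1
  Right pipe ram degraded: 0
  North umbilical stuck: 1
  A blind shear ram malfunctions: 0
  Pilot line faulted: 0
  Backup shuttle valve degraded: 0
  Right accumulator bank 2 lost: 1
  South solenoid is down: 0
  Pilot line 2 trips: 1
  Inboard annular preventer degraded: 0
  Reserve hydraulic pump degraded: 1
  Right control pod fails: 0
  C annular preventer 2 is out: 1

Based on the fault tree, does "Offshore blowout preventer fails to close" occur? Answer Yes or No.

No

Shear sequence down [AND]: North umbilical stuck=occurs, Inboard annular preventer degraded=not → not all inputs occur → does not occur.
Hydraulic supply unavailable [AND]: Shear sequence down=not, Inboard accumulator bank failed=occurs, South solenoid is down=not, Pilot line faulted=not → not all inputs occur → does not occur.
Backup path inoperative [AND]: Right control pod fails=not, Backup shuttle valve degraded=not, Right pipe ram degraded=not, Reserve hydraulic pump degraded=occurs → not all inputs occur → does not occur.
Control pod fails [OR]: C annular preventer 2 is out=occurs, Right accumulator bank 2 lost=occurs → at least one input occurs → occurs.
Annular stack fails [AND]: A blind shear ram malfunctions=not, Umbilical 2 degraded=occurs, Control pod fails=occurs → not all inputs occur → does not occur.
Ram stack lost [AND]: Annular stack fails=not, Solenoid 2 lost=occurs, Pilot line 2 trips=occurs → not all inputs occur → does not occur.
Shear sequence 2 inoperative [OR]: Backup path inoperative=not, Ram stack lost=not → no input occurs → does not occur.
Offshore blowout preventer fails to close [OR]: Hydraulic supply unavailable=not, Shear sequence 2 inoperative=not → no input occurs → does not occur.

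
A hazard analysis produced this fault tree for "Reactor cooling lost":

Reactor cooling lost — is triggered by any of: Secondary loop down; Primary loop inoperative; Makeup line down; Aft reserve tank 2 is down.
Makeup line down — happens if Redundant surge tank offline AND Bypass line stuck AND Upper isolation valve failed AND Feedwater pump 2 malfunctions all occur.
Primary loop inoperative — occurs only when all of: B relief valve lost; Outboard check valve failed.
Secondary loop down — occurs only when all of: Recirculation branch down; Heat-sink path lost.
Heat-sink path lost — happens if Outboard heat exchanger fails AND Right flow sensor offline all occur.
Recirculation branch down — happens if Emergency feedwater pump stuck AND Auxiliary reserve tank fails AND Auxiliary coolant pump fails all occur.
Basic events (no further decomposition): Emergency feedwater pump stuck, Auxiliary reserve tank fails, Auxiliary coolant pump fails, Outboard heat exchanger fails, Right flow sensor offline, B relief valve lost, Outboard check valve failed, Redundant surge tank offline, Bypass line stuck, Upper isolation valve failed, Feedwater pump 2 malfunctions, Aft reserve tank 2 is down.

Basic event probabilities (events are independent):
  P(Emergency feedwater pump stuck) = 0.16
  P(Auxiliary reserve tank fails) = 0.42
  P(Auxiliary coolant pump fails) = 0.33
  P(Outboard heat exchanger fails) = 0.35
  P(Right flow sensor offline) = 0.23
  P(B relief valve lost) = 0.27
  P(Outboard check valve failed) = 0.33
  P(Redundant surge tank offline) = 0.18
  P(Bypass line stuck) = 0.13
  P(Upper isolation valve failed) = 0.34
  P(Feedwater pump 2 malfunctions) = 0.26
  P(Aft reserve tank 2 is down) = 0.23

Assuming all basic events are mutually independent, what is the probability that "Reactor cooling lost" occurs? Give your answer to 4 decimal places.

0.3013

P(Recirculation branch down) [AND] = 0.16 × 0.42 × 0.33 = 0.022176
P(Heat-sink path lost) [AND] = 0.35 × 0.23 = 0.080500
P(Secondary loop down) [AND] = 0.022176 × 0.080500 = 0.001785
P(Primary loop inoperative) [AND] = 0.27 × 0.33 = 0.089100
P(Makeup line down) [AND] = 0.18 × 0.13 × 0.34 × 0.26 = 0.002069
P(Reactor cooling lost) [OR] = 1 − (1−0.001785) × (1−0.089100) × (1−0.002069) × (1−0.23) = 0.301308
Rounded to 4 decimal places: P(Reactor cooling lost) ≈ 0.3013.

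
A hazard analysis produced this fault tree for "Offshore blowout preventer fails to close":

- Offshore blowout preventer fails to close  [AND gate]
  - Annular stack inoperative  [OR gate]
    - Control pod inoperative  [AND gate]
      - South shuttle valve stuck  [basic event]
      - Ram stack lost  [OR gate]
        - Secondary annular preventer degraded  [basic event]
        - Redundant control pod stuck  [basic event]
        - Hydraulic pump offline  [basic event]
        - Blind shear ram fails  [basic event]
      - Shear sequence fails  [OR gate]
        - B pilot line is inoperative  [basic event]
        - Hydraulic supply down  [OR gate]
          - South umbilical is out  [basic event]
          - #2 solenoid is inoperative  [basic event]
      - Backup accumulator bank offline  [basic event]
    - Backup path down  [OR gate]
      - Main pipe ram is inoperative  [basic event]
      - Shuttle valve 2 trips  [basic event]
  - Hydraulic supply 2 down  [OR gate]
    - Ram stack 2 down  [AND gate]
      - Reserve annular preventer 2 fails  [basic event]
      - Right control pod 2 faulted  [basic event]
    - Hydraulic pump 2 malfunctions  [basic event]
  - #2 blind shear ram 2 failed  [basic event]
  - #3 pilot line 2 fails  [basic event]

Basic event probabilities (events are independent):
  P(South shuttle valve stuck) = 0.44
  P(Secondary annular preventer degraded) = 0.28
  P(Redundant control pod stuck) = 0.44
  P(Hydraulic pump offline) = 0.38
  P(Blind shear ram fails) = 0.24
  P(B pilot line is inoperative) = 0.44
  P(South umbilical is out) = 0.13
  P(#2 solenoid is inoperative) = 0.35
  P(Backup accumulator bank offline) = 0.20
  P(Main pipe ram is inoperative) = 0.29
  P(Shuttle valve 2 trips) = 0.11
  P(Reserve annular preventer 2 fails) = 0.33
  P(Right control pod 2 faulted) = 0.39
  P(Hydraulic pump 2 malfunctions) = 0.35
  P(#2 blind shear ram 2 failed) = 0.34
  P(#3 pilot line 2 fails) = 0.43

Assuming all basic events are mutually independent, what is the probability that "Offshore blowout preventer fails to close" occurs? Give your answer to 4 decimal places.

P(Ram stack lost) [OR] = 1 − (1−0.28) × (1−0.44) × (1−0.38) × (1−0.24) = 0.810012
P(Hydraulic supply down) [OR] = 1 − (1−0.13) × (1−0.35) = 0.434500
P(Shear sequence fails) [OR] = 1 − (1−0.44) × (1−0.434500) = 0.683320
P(Control pod inoperative) [AND] = 0.44 × 0.810012 × 0.683320 × 0.20 = 0.048708
P(Backup path down) [OR] = 1 − (1−0.29) × (1−0.11) = 0.368100
P(Annular stack inoperative) [OR] = 1 − (1−0.048708) × (1−0.368100) = 0.398879
P(Ram stack 2 down) [AND] = 0.33 × 0.39 = 0.128700
P(Hydraulic supply 2 down) [OR] = 1 − (1−0.128700) × (1−0.35) = 0.433655
P(Offshore blowout preventer fails to close) [AND] = 0.398879 × 0.433655 × 0.34 × 0.43 = 0.025289
Rounded to 4 decimal places: P(Offshore blowout preventer fails to close) ≈ 0.0253.

0.0253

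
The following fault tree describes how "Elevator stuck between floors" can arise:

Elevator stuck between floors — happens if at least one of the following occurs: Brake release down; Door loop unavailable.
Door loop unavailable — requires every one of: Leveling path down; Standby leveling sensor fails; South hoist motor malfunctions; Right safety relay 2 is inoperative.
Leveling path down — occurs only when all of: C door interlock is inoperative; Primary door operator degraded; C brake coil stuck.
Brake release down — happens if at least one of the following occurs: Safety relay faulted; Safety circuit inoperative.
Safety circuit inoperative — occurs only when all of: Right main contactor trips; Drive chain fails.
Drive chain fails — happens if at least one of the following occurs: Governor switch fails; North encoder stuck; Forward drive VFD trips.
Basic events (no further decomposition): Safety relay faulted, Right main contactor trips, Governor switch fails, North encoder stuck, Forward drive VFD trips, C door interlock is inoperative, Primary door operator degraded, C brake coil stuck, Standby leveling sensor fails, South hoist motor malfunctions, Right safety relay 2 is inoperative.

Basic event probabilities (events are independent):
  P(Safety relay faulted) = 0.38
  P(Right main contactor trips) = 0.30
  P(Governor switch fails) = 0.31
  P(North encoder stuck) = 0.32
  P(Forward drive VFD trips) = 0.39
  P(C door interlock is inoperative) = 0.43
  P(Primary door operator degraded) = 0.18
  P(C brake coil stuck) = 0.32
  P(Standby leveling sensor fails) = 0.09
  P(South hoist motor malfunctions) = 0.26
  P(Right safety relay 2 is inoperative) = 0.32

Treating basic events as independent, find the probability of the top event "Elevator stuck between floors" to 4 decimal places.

P(Drive chain fails) [OR] = 1 − (1−0.31) × (1−0.32) × (1−0.39) = 0.713788
P(Safety circuit inoperative) [AND] = 0.30 × 0.713788 = 0.214136
P(Brake release down) [OR] = 1 − (1−0.38) × (1−0.214136) = 0.512764
P(Leveling path down) [AND] = 0.43 × 0.18 × 0.32 = 0.024768
P(Door loop unavailable) [AND] = 0.024768 × 0.09 × 0.26 × 0.32 = 0.000185
P(Elevator stuck between floors) [OR] = 1 − (1−0.512764) × (1−0.000185) = 0.512854
Rounded to 4 decimal places: P(Elevator stuck between floors) ≈ 0.5129.

0.5129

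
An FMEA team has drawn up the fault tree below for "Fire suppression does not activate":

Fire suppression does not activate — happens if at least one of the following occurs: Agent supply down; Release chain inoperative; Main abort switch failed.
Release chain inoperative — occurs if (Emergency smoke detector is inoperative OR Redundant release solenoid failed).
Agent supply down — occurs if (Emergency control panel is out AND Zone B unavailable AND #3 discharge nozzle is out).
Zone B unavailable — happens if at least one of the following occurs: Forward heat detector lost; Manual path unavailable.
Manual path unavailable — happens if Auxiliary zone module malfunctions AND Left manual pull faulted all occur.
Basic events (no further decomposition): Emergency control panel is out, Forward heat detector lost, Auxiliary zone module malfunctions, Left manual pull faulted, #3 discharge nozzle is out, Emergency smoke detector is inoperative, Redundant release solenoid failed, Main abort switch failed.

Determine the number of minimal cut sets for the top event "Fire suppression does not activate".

Manual path unavailable [AND]: one cut set from each child combined → 1 × 1 = 1 cut set(s).
Zone B unavailable [OR]: union of children's cut sets → 2 cut set(s).
Agent supply down [AND]: one cut set from each child combined → 1 × 2 × 1 = 2 cut set(s).
Release chain inoperative [OR]: union of children's cut sets → 2 cut set(s).
Fire suppression does not activate [OR]: union of children's cut sets → 5 cut set(s).
Minimal cut sets: {#3 discharge nozzle is out, Emergency control panel is out, Forward heat detector lost}; {#3 discharge nozzle is out, Auxiliary zone module malfunctions, Emergency control panel is out, Left manual pull faulted}; {Emergency smoke detector is inoperative}; {Redundant release solenoid failed}; {Main abort switch failed}.

5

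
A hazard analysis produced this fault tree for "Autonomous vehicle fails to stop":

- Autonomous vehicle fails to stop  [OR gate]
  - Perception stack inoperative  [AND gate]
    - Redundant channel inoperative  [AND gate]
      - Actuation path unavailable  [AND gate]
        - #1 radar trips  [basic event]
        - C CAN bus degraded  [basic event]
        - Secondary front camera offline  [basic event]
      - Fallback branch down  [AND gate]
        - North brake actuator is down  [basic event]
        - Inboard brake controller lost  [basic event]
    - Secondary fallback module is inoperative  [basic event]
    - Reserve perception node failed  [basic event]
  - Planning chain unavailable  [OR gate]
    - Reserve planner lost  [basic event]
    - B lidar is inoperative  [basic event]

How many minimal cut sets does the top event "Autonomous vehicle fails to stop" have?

3

Actuation path unavailable [AND]: one cut set from each child combined → 1 × 1 × 1 = 1 cut set(s).
Fallback branch down [AND]: one cut set from each child combined → 1 × 1 = 1 cut set(s).
Redundant channel inoperative [AND]: one cut set from each child combined → 1 × 1 = 1 cut set(s).
Perception stack inoperative [AND]: one cut set from each child combined → 1 × 1 × 1 = 1 cut set(s).
Planning chain unavailable [OR]: union of children's cut sets → 2 cut set(s).
Autonomous vehicle fails to stop [OR]: union of children's cut sets → 3 cut set(s).
Minimal cut sets: {#1 radar trips, C CAN bus degraded, Inboard brake controller lost, North brake actuator is down, Reserve perception node failed, Secondary fallback module is inoperative, Secondary front camera offline}; {Reserve planner lost}; {B lidar is inoperative}.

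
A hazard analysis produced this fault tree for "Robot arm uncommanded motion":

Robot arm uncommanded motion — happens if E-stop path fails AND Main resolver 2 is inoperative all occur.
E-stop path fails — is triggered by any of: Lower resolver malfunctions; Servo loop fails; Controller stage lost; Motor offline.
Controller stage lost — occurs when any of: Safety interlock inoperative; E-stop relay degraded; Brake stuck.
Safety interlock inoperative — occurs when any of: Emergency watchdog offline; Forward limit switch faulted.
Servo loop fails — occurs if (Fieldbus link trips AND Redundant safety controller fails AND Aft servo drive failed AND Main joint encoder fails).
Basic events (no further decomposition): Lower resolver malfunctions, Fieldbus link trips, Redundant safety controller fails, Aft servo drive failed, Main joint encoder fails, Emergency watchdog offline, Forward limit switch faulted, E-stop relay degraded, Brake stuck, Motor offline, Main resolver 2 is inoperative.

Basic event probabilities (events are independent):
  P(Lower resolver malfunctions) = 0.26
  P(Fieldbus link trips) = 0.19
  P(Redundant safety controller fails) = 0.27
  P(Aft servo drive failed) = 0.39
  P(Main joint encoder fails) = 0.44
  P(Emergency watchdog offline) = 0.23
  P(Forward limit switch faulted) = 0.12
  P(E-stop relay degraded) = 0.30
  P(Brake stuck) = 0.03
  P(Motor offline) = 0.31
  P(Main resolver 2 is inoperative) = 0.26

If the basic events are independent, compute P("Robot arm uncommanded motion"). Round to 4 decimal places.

0.1995

P(Servo loop fails) [AND] = 0.19 × 0.27 × 0.39 × 0.44 = 0.008803
P(Safety interlock inoperative) [OR] = 1 − (1−0.23) × (1−0.12) = 0.322400
P(Controller stage lost) [OR] = 1 − (1−0.322400) × (1−0.30) × (1−0.03) = 0.539910
P(E-stop path fails) [OR] = 1 − (1−0.26) × (1−0.008803) × (1−0.539910) × (1−0.31) = 0.767146
P(Robot arm uncommanded motion) [AND] = 0.767146 × 0.26 = 0.199458
Rounded to 4 decimal places: P(Robot arm uncommanded motion) ≈ 0.1995.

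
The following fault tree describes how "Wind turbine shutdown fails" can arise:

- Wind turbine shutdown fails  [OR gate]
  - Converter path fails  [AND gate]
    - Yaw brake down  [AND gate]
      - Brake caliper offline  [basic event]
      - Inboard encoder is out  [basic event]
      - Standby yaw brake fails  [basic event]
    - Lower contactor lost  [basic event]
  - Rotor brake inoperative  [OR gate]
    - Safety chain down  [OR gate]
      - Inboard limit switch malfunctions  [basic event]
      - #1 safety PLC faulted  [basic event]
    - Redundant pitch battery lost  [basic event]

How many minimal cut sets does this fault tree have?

4

Yaw brake down [AND]: one cut set from each child combined → 1 × 1 × 1 = 1 cut set(s).
Converter path fails [AND]: one cut set from each child combined → 1 × 1 = 1 cut set(s).
Safety chain down [OR]: union of children's cut sets → 2 cut set(s).
Rotor brake inoperative [OR]: union of children's cut sets → 3 cut set(s).
Wind turbine shutdown fails [OR]: union of children's cut sets → 4 cut set(s).
Minimal cut sets: {Brake caliper offline, Inboard encoder is out, Lower contactor lost, Standby yaw brake fails}; {Inboard limit switch malfunctions}; {#1 safety PLC faulted}; {Redundant pitch battery lost}.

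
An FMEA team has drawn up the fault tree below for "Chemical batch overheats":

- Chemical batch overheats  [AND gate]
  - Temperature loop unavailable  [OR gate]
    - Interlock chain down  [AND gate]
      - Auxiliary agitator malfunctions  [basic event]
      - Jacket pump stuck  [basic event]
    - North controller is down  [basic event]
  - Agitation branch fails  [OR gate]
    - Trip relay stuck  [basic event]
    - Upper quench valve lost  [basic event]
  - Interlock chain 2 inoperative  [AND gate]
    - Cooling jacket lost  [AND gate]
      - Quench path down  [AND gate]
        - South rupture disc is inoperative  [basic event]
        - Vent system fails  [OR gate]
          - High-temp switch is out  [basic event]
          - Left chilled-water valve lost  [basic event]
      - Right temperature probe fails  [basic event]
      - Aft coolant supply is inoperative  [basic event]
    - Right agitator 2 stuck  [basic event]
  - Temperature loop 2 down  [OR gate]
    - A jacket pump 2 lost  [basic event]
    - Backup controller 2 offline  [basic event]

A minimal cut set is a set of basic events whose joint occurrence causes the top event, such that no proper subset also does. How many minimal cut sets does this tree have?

Interlock chain down [AND]: one cut set from each child combined → 1 × 1 = 1 cut set(s).
Temperature loop unavailable [OR]: union of children's cut sets → 2 cut set(s).
Agitation branch fails [OR]: union of children's cut sets → 2 cut set(s).
Vent system fails [OR]: union of children's cut sets → 2 cut set(s).
Quench path down [AND]: one cut set from each child combined → 1 × 2 = 2 cut set(s).
Cooling jacket lost [AND]: one cut set from each child combined → 2 × 1 × 1 = 2 cut set(s).
Interlock chain 2 inoperative [AND]: one cut set from each child combined → 2 × 1 = 2 cut set(s).
Temperature loop 2 down [OR]: union of children's cut sets → 2 cut set(s).
Chemical batch overheats [AND]: one cut set from each child combined → 2 × 2 × 2 × 2 = 16 cut set(s).

16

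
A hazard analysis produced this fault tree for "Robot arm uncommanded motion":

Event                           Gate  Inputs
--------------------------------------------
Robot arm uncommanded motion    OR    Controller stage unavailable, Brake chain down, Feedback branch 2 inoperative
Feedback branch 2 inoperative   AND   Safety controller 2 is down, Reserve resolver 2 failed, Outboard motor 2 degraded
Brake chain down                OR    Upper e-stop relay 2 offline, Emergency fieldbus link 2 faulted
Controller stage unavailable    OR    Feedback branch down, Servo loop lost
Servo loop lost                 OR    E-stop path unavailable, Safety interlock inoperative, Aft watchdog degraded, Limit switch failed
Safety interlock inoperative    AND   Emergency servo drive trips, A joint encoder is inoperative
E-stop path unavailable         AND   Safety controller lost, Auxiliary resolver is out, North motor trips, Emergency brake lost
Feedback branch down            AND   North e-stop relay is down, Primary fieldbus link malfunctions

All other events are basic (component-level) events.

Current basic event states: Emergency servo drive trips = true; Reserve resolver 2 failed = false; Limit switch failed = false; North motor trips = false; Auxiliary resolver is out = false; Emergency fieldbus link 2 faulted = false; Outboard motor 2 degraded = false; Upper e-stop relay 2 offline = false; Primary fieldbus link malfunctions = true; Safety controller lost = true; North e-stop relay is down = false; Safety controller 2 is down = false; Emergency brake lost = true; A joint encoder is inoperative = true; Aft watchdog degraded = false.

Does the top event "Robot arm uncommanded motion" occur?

Feedback branch down [AND]: North e-stop relay is down=not, Primary fieldbus link malfunctions=occurs → not all inputs occur → does not occur.
E-stop path unavailable [AND]: Safety controller lost=occurs, Auxiliary resolver is out=not, North motor trips=not, Emergency brake lost=occurs → not all inputs occur → does not occur.
Safety interlock inoperative [AND]: Emergency servo drive trips=occurs, A joint encoder is inoperative=occurs → all inputs occur → occurs.
Servo loop lost [OR]: E-stop path unavailable=not, Safety interlock inoperative=occurs, Aft watchdog degraded=not, Limit switch failed=not → at least one input occurs → occurs.
Controller stage unavailable [OR]: Feedback branch down=not, Servo loop lost=occurs → at least one input occurs → occurs.
Brake chain down [OR]: Upper e-stop relay 2 offline=not, Emergency fieldbus link 2 faulted=not → no input occurs → does not occur.
Feedback branch 2 inoperative [AND]: Safety controller 2 is down=not, Reserve resolver 2 failed=not, Outboard motor 2 degraded=not → not all inputs occur → does not occur.
Robot arm uncommanded motion [OR]: Controller stage unavailable=occurs, Brake chain down=not, Feedback branch 2 inoperative=not → at least one input occurs → occurs.

Yes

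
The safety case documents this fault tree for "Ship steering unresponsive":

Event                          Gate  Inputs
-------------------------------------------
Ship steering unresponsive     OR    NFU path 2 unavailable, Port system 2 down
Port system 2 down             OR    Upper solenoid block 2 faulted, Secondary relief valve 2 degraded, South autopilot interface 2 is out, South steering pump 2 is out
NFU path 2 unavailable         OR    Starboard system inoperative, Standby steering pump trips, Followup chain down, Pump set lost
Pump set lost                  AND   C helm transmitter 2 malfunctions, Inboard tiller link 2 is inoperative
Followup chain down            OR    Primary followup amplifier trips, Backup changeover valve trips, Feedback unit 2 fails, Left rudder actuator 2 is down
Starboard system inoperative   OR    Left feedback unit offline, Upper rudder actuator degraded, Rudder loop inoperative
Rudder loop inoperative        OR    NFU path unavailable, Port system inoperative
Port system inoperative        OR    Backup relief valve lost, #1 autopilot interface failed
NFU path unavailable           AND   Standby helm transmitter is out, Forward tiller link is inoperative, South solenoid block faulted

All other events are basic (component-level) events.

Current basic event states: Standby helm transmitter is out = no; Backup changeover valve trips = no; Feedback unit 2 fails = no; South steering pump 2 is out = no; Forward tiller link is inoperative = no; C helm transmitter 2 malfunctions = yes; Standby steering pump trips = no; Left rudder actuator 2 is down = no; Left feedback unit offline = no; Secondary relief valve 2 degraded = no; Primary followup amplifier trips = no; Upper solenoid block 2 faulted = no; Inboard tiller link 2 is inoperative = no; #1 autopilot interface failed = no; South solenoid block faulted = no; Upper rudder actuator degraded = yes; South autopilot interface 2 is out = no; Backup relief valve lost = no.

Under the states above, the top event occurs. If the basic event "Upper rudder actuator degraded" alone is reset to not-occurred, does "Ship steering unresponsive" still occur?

Counterfactual: set "Upper rudder actuator degraded" to not occurred.
NFU path unavailable [AND]: Standby helm transmitter is out=not, Forward tiller link is inoperative=not, South solenoid block faulted=not → not all inputs occur → does not occur.
Port system inoperative [OR]: Backup relief valve lost=not, #1 autopilot interface failed=not → no input occurs → does not occur.
Rudder loop inoperative [OR]: NFU path unavailable=not, Port system inoperative=not → no input occurs → does not occur.
Starboard system inoperative [OR]: Left feedback unit offline=not, Upper rudder actuator degraded=not, Rudder loop inoperative=not → no input occurs → does not occur.
Followup chain down [OR]: Primary followup amplifier trips=not, Backup changeover valve trips=not, Feedback unit 2 fails=not, Left rudder actuator 2 is down=not → no input occurs → does not occur.
Pump set lost [AND]: C helm transmitter 2 malfunctions=occurs, Inboard tiller link 2 is inoperative=not → not all inputs occur → does not occur.
NFU path 2 unavailable [OR]: Starboard system inoperative=not, Standby steering pump trips=not, Followup chain down=not, Pump set lost=not → no input occurs → does not occur.
Port system 2 down [OR]: Upper solenoid block 2 faulted=not, Secondary relief valve 2 degraded=not, South autopilot interface 2 is out=not, South steering pump 2 is out=not → no input occurs → does not occur.
Ship steering unresponsive [OR]: NFU path 2 unavailable=not, Port system 2 down=not → no input occurs → does not occur.

No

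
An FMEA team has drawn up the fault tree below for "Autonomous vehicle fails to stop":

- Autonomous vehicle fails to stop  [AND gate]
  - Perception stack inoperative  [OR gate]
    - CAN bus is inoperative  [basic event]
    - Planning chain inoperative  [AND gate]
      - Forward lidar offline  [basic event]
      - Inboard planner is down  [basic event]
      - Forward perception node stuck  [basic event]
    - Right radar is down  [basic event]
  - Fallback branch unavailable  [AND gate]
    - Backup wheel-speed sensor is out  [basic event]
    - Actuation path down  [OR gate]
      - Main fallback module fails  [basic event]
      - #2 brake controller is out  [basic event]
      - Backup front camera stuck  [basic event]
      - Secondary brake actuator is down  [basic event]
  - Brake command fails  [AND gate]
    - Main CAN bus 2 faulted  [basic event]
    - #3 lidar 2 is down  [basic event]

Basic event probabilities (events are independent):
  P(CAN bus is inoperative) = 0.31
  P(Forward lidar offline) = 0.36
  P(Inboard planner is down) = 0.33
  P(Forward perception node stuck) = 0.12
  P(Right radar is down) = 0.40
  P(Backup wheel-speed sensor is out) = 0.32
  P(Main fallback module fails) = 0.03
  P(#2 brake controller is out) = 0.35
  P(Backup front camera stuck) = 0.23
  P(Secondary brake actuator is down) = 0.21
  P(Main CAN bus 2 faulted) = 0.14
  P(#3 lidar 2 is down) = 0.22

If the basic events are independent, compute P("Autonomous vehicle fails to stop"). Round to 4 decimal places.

P(Planning chain inoperative) [AND] = 0.36 × 0.33 × 0.12 = 0.014256
P(Perception stack inoperative) [OR] = 1 − (1−0.31) × (1−0.014256) × (1−0.40) = 0.591902
P(Actuation path down) [OR] = 1 − (1−0.03) × (1−0.35) × (1−0.23) × (1−0.21) = 0.616467
P(Fallback branch unavailable) [AND] = 0.32 × 0.616467 = 0.197269
P(Brake command fails) [AND] = 0.14 × 0.22 = 0.030800
P(Autonomous vehicle fails to stop) [AND] = 0.591902 × 0.197269 × 0.030800 = 0.003596
Rounded to 4 decimal places: P(Autonomous vehicle fails to stop) ≈ 0.0036.

0.0036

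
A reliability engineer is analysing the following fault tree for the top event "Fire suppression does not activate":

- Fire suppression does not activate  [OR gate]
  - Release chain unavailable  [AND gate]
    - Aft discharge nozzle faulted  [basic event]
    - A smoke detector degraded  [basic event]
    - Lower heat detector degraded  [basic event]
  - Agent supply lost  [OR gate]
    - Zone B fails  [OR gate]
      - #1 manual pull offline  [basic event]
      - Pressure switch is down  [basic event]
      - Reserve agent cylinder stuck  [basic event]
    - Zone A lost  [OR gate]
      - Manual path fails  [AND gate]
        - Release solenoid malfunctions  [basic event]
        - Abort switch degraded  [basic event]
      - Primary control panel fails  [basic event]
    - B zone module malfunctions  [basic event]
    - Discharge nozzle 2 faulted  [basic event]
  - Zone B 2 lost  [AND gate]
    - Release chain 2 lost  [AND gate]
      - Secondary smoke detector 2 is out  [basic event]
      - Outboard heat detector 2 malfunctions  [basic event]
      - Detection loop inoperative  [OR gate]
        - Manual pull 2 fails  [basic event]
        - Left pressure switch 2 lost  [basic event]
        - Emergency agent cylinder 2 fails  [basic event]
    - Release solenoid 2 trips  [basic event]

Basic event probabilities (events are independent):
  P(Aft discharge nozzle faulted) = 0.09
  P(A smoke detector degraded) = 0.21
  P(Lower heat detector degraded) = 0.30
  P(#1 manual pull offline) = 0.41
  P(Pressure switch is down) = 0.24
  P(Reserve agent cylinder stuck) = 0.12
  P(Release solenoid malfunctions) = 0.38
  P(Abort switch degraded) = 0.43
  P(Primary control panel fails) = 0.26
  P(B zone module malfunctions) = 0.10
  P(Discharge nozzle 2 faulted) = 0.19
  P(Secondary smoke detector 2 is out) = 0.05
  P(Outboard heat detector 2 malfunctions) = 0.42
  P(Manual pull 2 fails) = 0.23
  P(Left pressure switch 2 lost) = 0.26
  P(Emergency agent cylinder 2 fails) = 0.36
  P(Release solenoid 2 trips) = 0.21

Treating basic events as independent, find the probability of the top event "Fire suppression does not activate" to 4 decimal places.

0.8234

P(Release chain unavailable) [AND] = 0.09 × 0.21 × 0.30 = 0.005670
P(Zone B fails) [OR] = 1 − (1−0.41) × (1−0.24) × (1−0.12) = 0.605408
P(Manual path fails) [AND] = 0.38 × 0.43 = 0.163400
P(Zone A lost) [OR] = 1 − (1−0.163400) × (1−0.26) = 0.380916
P(Agent supply lost) [OR] = 1 − (1−0.605408) × (1−0.380916) × (1−0.10) × (1−0.19) = 0.821916
P(Detection loop inoperative) [OR] = 1 − (1−0.23) × (1−0.26) × (1−0.36) = 0.635328
P(Release chain 2 lost) [AND] = 0.05 × 0.42 × 0.635328 = 0.013342
P(Zone B 2 lost) [AND] = 0.013342 × 0.21 = 0.002802
P(Fire suppression does not activate) [OR] = 1 − (1−0.005670) × (1−0.821916) × (1−0.002802) = 0.823422
Rounded to 4 decimal places: P(Fire suppression does not activate) ≈ 0.8234.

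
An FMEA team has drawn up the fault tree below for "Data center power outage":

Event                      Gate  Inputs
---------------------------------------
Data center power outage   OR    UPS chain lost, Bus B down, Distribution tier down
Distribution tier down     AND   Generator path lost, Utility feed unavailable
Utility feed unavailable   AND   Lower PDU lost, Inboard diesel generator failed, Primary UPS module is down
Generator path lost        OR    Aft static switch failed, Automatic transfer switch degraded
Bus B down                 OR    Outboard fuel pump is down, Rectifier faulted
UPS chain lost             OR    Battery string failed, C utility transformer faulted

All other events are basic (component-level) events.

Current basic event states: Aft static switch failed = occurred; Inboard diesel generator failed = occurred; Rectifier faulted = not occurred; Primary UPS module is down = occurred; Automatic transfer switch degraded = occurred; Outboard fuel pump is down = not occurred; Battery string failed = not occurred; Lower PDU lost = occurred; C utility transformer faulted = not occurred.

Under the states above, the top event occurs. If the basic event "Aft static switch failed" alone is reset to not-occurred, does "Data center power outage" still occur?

Yes

Counterfactual: set "Aft static switch failed" to not occurred.
UPS chain lost [OR]: Battery string failed=not, C utility transformer faulted=not → no input occurs → does not occur.
Bus B down [OR]: Outboard fuel pump is down=not, Rectifier faulted=not → no input occurs → does not occur.
Generator path lost [OR]: Aft static switch failed=not, Automatic transfer switch degraded=occurs → at least one input occurs → occurs.
Utility feed unavailable [AND]: Lower PDU lost=occurs, Inboard diesel generator failed=occurs, Primary UPS module is down=occurs → all inputs occur → occurs.
Distribution tier down [AND]: Generator path lost=occurs, Utility feed unavailable=occurs → all inputs occur → occurs.
Data center power outage [OR]: UPS chain lost=not, Bus B down=not, Distribution tier down=occurs → at least one input occurs → occurs.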